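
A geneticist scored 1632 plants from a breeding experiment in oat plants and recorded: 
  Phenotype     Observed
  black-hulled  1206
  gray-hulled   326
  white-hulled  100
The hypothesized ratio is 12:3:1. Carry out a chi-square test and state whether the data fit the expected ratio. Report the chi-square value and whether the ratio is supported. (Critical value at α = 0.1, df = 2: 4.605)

Under the 12:3:1 hypothesis (Σ ratio = 16, N = 1632):
  black-hulled: 1632 × 12/16 = 1224
  gray-hulled: 1632 × 3/16 = 306
  white-hulled: 1632 × 1/16 = 102
χ² = Σ (O − E)² / E
  black-hulled: (1206 − 1224)² / 1224 = 0.2647
  gray-hulled: (326 − 306)² / 306 = 1.3072
  white-hulled: (100 − 102)² / 102 = 0.0392
χ² = 0.2647 + 1.3072 + 0.0392 = 1.6111 ≈ 1.611
Degrees of freedom = 3 − 1 = 2; critical value at α = 0.1 is 4.605.
Since 1.611 < 4.605, we fail to reject the null hypothesis — the data are consistent with the 12:3:1 ratio.

1.611; consistent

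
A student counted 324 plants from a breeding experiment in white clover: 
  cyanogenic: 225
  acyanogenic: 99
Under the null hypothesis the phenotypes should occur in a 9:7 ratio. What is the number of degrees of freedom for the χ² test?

A goodness-of-fit test with 2 phenotype classes has df = 2 − 1 = 1.

1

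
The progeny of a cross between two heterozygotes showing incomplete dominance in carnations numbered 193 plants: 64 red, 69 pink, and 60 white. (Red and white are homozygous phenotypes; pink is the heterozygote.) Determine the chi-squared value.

15.839

With incomplete dominance, a heterozygote × heterozygote cross gives a 1:2:1 phenotypic ratio.
Under the 1:2:1 hypothesis (Σ ratio = 4, N = 193):
  red: 193 × 1/4 = 48.25
  pink: 193 × 2/4 = 96.5
  white: 193 × 1/4 = 48.25
χ² = Σ (O − E)² / E
  red: (64 − 48.25)² / 48.25 = 5.1412
  pink: (69 − 96.5)² / 96.5 = 7.8368
  white: (60 − 48.25)² / 48.25 = 2.8614
χ² = 5.1412 + 7.8368 + 2.8614 = 15.8394 ≈ 15.839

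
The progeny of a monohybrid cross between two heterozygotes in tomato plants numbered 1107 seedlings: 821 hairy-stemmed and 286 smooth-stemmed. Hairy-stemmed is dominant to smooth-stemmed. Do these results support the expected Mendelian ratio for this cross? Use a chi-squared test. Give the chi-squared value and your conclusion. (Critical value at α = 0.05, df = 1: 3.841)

For a monohybrid cross between heterozygotes with complete dominance, the expected phenotypic ratio is 3:1.
Under the 3:1 hypothesis (Σ ratio = 4, N = 1107):
  hairy-stemmed: 1107 × 3/4 = 830.25
  smooth-stemmed: 1107 × 1/4 = 276.75
χ² = Σ (O − E)² / E
  hairy-stemmed: (821 − 830.25)² / 830.25 = 0.1031
  smooth-stemmed: (286 − 276.75)² / 276.75 = 0.3092
χ² = 0.1031 + 0.3092 = 0.4123 ≈ 0.412
Degrees of freedom = 2 − 1 = 1; critical value at α = 0.05 is 3.841.
Since 0.412 < 3.841, we fail to reject the null hypothesis — the data are consistent with the 3:1 ratio.

0.412; consistent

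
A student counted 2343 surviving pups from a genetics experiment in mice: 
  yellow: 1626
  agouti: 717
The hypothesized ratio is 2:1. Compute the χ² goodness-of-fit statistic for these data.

Total ratio parts = 3. Expected numbers out of 2343:
  yellow: 2343 × 2/3 = 1562
  agouti: 2343 × 1/3 = 781
χ² = Σ (O − E)² / E
  yellow: (1626 − 1562)² / 1562 = 2.6223
  agouti: (717 − 781)² / 781 = 5.2446
χ² = 2.6223 + 5.2446 = 7.8669 ≈ 7.867

7.867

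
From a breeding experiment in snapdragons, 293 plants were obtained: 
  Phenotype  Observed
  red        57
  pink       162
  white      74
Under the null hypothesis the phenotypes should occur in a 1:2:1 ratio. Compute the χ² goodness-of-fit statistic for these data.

5.253

Expected counts for N = 293 under a 1:2:1 ratio (total parts = 4):
  red: 293 × 1/4 = 73.25
  pink: 293 × 2/4 = 146.5
  white: 293 × 1/4 = 73.25
χ² = Σ (O − E)² / E
  red: (57 − 73.25)² / 73.25 = 3.6049
  pink: (162 − 146.5)² / 146.5 = 1.6399
  white: (74 − 73.25)² / 73.25 = 0.0077
χ² = 3.6049 + 1.6399 + 0.0077 = 5.2525 ≈ 5.253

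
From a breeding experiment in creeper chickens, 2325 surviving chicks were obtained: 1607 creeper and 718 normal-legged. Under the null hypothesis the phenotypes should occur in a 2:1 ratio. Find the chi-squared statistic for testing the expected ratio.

6.288

Under the 2:1 hypothesis (Σ ratio = 3, N = 2325):
  creeper: 2325 × 2/3 = 1550
  normal-legged: 2325 × 1/3 = 775
χ² = Σ (O − E)² / E
  creeper: (1607 − 1550)² / 1550 = 2.0961
  normal-legged: (718 − 775)² / 775 = 4.1923
χ² = 2.0961 + 4.1923 = 6.2884 ≈ 6.288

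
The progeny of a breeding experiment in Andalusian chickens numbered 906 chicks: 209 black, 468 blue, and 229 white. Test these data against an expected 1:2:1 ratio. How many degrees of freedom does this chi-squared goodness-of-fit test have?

A goodness-of-fit test with 3 phenotype classes has df = 3 − 1 = 2.

2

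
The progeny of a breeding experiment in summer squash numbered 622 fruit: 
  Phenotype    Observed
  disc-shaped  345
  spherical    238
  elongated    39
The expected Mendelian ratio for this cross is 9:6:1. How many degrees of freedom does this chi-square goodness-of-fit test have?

A goodness-of-fit test with 3 phenotype classes has df = 3 − 1 = 2.

2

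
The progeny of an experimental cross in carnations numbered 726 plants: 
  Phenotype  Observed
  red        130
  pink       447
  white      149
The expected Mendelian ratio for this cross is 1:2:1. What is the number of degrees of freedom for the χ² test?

A goodness-of-fit test with 3 phenotype classes has df = 3 − 1 = 2.

2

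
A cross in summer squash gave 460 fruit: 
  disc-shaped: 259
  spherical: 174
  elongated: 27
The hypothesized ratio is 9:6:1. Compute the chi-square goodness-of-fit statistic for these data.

The 9:6:1 ratio has 16 parts, so with N = 460 the expected counts are:
  disc-shaped: 460 × 9/16 = 258.75
  spherical: 460 × 6/16 = 172.5
  elongated: 460 × 1/16 = 28.75
χ² = Σ (O − E)² / E
  disc-shaped: (259 − 258.75)² / 258.75 = 0.0002
  spherical: (174 − 172.5)² / 172.5 = 0.0130
  elongated: (27 − 28.75)² / 28.75 = 0.1065
χ² = 0.0002 + 0.0130 + 0.1065 = 0.1197 ≈ 0.120

0.120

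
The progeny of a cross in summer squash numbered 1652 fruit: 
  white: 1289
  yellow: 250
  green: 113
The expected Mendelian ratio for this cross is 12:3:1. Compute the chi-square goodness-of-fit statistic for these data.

Total ratio parts = 16. Expected numbers out of 1652:
  white: 1652 × 12/16 = 1239
  yellow: 1652 × 3/16 = 309.75
  green: 1652 × 1/16 = 103.25
χ² = Σ (O − E)² / E
  white: (1289 − 1239)² / 1239 = 2.0178
  yellow: (250 − 309.75)² / 309.75 = 11.5256
  green: (113 − 103.25)² / 103.25 = 0.9207
χ² = 2.0178 + 11.5256 + 0.9207 = 14.4641 ≈ 14.464

14.464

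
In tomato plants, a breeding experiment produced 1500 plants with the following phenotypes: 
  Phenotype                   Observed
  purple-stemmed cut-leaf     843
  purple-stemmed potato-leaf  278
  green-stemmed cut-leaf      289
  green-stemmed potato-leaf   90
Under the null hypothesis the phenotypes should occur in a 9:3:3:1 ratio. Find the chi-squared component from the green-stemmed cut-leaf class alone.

Expected counts for N = 1500 under a 9:3:3:1 ratio (total parts = 16):
  purple-stemmed cut-leaf: 1500 × 9/16 = 843.75
  purple-stemmed potato-leaf: 1500 × 3/16 = 281.25
  green-stemmed cut-leaf: 1500 × 3/16 = 281.25
  green-stemmed potato-leaf: 1500 × 1/16 = 93.75
Contribution of green-stemmed cut-leaf: (289 − 281.25)² / 281.25 = 0.2136

0.214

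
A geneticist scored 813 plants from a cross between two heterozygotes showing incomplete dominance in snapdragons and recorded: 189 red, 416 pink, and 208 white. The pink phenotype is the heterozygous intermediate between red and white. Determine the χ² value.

1.332

With incomplete dominance, a heterozygote × heterozygote cross gives a 1:2:1 phenotypic ratio.
The 1:2:1 ratio has 4 parts, so with N = 813 the expected counts are:
  red: 813 × 1/4 = 203.25
  pink: 813 × 2/4 = 406.5
  white: 813 × 1/4 = 203.25
χ² = Σ (O − E)² / E
  red: (189 − 203.25)² / 203.25 = 0.9991
  pink: (416 − 406.5)² / 406.5 = 0.2220
  white: (208 − 203.25)² / 203.25 = 0.1110
χ² = 0.9991 + 0.2220 + 0.1110 = 1.3321 ≈ 1.332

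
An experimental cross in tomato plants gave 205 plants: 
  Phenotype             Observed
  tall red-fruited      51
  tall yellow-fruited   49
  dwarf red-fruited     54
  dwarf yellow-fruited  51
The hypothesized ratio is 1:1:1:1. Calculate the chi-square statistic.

Expected counts for N = 205 under a 1:1:1:1 ratio (total parts = 4):
  tall red-fruited: 205 × 1/4 = 51.25
  tall yellow-fruited: 205 × 1/4 = 51.25
  dwarf red-fruited: 205 × 1/4 = 51.25
  dwarf yellow-fruited: 205 × 1/4 = 51.25
χ² = Σ (O − E)² / E
  tall red-fruited: (51 − 51.25)² / 51.25 = 0.0012
  tall yellow-fruited: (49 − 51.25)² / 51.25 = 0.0988
  dwarf red-fruited: (54 − 51.25)² / 51.25 = 0.1476
  dwarf yellow-fruited: (51 − 51.25)² / 51.25 = 0.0012
χ² = 0.0012 + 0.0988 + 0.1476 + 0.0012 = 0.2488 ≈ 0.249

0.249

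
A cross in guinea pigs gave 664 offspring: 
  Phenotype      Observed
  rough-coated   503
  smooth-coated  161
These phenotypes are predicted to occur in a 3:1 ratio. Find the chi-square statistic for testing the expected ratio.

0.201

Under the 3:1 hypothesis (Σ ratio = 4, N = 664):
  rough-coated: 664 × 3/4 = 498
  smooth-coated: 664 × 1/4 = 166
χ² = Σ (O − E)² / E
  rough-coated: (503 − 498)² / 498 = 0.0502
  smooth-coated: (161 − 166)² / 166 = 0.1506
χ² = 0.0502 + 0.1506 = 0.2008 ≈ 0.201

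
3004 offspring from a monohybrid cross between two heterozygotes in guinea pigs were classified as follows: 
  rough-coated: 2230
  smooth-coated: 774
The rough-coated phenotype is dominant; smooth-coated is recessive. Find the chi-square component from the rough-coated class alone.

For a monohybrid cross between heterozygotes with complete dominance, the expected phenotypic ratio is 3:1.
Total ratio parts = 4. Expected numbers out of 3004:
  rough-coated: 3004 × 3/4 = 2253
  smooth-coated: 3004 × 1/4 = 751
Contribution of rough-coated: (2230 − 2253)² / 2253 = 0.2348

0.235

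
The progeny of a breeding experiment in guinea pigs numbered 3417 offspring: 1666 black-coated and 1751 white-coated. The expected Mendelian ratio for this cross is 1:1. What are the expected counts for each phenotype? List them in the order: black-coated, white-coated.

1708.5, 1708.5

Under the 1:1 hypothesis (Σ ratio = 2, N = 3417):
  black-coated: 3417 × 1/2 = 1708.5
  white-coated: 3417 × 1/2 = 1708.5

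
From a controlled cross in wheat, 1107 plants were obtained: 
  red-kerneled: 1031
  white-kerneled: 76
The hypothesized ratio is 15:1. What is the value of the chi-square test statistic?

0.716

The 15:1 ratio has 16 parts, so with N = 1107 the expected counts are:
  red-kerneled: 1107 × 15/16 = 1037.8125
  white-kerneled: 1107 × 1/16 = 69.1875
χ² = Σ (O − E)² / E
  red-kerneled: (1031 − 1037.8125)² / 1037.8125 = 0.0447
  white-kerneled: (76 − 69.1875)² / 69.1875 = 0.6708
χ² = 0.0447 + 0.6708 = 0.7155 ≈ 0.716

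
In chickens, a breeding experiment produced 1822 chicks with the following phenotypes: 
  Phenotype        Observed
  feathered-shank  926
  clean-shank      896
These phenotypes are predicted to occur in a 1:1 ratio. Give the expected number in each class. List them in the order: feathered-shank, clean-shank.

Under the 1:1 hypothesis (Σ ratio = 2, N = 1822):
  feathered-shank: 1822 × 1/2 = 911
  clean-shank: 1822 × 1/2 = 911

911, 911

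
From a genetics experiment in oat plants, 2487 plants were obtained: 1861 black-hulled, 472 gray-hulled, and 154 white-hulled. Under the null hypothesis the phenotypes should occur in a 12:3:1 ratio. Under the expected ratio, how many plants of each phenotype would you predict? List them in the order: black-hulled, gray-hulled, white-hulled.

Under the 12:3:1 hypothesis (Σ ratio = 16, N = 2487):
  black-hulled: 2487 × 12/16 = 1865.25
  gray-hulled: 2487 × 3/16 = 466.3125
  white-hulled: 2487 × 1/16 = 155.4375

1865.25, 466.3125, 155.4375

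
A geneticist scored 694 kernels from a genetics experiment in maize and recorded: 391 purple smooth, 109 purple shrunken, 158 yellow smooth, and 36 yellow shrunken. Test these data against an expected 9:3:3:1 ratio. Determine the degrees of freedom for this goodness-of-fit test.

3

A goodness-of-fit test with 4 phenotype classes has df = 4 − 1 = 3.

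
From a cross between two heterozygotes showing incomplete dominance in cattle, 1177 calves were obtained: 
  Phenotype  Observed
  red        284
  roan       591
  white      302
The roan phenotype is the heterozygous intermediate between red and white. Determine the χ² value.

0.572

With incomplete dominance, a heterozygote × heterozygote cross gives a 1:2:1 phenotypic ratio.
Total ratio parts = 4. Expected numbers out of 1177:
  red: 1177 × 1/4 = 294.25
  roan: 1177 × 2/4 = 588.5
  white: 1177 × 1/4 = 294.25
χ² = Σ (O − E)² / E
  red: (284 − 294.25)² / 294.25 = 0.3571
  roan: (591 − 588.5)² / 588.5 = 0.0106
  white: (302 − 294.25)² / 294.25 = 0.2041
χ² = 0.3571 + 0.0106 + 0.2041 = 0.5718 ≈ 0.572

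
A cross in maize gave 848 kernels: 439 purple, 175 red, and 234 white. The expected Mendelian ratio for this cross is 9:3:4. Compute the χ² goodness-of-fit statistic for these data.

Under the 9:3:4 hypothesis (Σ ratio = 16, N = 848):
  purple: 848 × 9/16 = 477
  red: 848 × 3/16 = 159
  white: 848 × 4/16 = 212
χ² = Σ (O − E)² / E
  purple: (439 − 477)² / 477 = 3.0273
  red: (175 − 159)² / 159 = 1.6101
  white: (234 − 212)² / 212 = 2.2830
χ² = 3.0273 + 1.6101 + 2.2830 = 6.9204 ≈ 6.920

6.920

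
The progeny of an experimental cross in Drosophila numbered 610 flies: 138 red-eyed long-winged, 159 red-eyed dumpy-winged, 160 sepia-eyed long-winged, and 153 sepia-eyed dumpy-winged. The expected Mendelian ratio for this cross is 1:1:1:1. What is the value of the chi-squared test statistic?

Under the 1:1:1:1 hypothesis (Σ ratio = 4, N = 610):
  red-eyed long-winged: 610 × 1/4 = 152.5
  red-eyed dumpy-winged: 610 × 1/4 = 152.5
  sepia-eyed long-winged: 610 × 1/4 = 152.5
  sepia-eyed dumpy-winged: 610 × 1/4 = 152.5
χ² = Σ (O − E)² / E
  red-eyed long-winged: (138 − 152.5)² / 152.5 = 1.3787
  red-eyed dumpy-winged: (159 − 152.5)² / 152.5 = 0.2770
  sepia-eyed long-winged: (160 − 152.5)² / 152.5 = 0.3689
  sepia-eyed dumpy-winged: (153 − 152.5)² / 152.5 = 0.0016
χ² = 1.3787 + 0.2770 + 0.3689 + 0.0016 = 2.0262 ≈ 2.026

2.026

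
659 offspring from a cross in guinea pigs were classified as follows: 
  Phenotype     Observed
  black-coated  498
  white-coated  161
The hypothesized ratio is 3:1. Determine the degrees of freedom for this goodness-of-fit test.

A goodness-of-fit test with 2 phenotype classes has df = 2 − 1 = 1.

1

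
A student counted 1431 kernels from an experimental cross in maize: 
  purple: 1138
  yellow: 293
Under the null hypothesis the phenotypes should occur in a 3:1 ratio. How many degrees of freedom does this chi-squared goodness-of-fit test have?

1

A goodness-of-fit test with 2 phenotype classes has df = 2 − 1 = 1.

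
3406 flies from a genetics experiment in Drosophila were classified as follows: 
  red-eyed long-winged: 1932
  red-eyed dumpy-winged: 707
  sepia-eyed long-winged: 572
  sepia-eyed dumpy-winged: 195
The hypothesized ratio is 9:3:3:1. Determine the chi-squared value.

Expected counts for N = 3406 under a 9:3:3:1 ratio (total parts = 16):
  red-eyed long-winged: 3406 × 9/16 = 1915.875
  red-eyed dumpy-winged: 3406 × 3/16 = 638.625
  sepia-eyed long-winged: 3406 × 3/16 = 638.625
  sepia-eyed dumpy-winged: 3406 × 1/16 = 212.875
χ² = Σ (O − E)² / E
  red-eyed long-winged: (1932 − 1915.875)² / 1915.875 = 0.1357
  red-eyed dumpy-winged: (707 − 638.625)² / 638.625 = 7.3206
  sepia-eyed long-winged: (572 − 638.625)² / 638.625 = 6.9507
  sepia-eyed dumpy-winged: (195 − 212.875)² / 212.875 = 1.5010
χ² = 0.1357 + 7.3206 + 6.9507 + 1.5010 = 15.908

15.908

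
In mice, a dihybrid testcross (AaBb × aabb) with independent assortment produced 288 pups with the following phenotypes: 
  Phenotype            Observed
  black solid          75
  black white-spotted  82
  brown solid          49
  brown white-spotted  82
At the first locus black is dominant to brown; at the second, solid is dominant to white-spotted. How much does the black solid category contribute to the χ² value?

0.125

A dihybrid testcross with independent assortment gives a 1:1:1:1 ratio.
Under the 1:1:1:1 hypothesis (Σ ratio = 4, N = 288):
  black solid: 288 × 1/4 = 72
  black white-spotted: 288 × 1/4 = 72
  brown solid: 288 × 1/4 = 72
  brown white-spotted: 288 × 1/4 = 72
Contribution of black solid: (75 − 72)² / 72 = 0.1250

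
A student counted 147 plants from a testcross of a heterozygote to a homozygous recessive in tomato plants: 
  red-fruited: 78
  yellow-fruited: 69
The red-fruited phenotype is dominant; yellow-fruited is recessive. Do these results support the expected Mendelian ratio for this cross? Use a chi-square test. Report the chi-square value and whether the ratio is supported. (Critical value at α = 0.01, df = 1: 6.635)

0.551; consistent

A testcross of a heterozygote (Aa × aa) gives a 1:1 phenotypic ratio.
Expected counts for N = 147 under a 1:1 ratio (total parts = 2):
  red-fruited: 147 × 1/2 = 73.5
  yellow-fruited: 147 × 1/2 = 73.5
χ² = Σ (O − E)² / E
  red-fruited: (78 − 73.5)² / 73.5 = 0.2755
  yellow-fruited: (69 − 73.5)² / 73.5 = 0.2755
χ² = 0.2755 + 0.2755 = 0.551
Degrees of freedom = 2 − 1 = 1; critical value at α = 0.01 is 6.635.
Since 0.551 < 6.635, we fail to reject the null hypothesis — the data are consistent with the 1:1 ratio.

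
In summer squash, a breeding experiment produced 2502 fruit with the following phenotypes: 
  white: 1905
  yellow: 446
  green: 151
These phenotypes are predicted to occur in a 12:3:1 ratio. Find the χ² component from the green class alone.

0.185

Under the 12:3:1 hypothesis (Σ ratio = 16, N = 2502):
  white: 2502 × 12/16 = 1876.5
  yellow: 2502 × 3/16 = 469.125
  green: 2502 × 1/16 = 156.375
Contribution of green: (151 − 156.375)² / 156.375 = 0.1848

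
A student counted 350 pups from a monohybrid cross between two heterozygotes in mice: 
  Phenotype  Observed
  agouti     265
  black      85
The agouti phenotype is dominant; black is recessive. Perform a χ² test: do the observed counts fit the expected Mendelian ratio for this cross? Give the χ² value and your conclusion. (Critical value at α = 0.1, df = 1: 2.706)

0.095; consistent

For a monohybrid cross between heterozygotes with complete dominance, the expected phenotypic ratio is 3:1.
Expected counts for N = 350 under a 3:1 ratio (total parts = 4):
  agouti: 350 × 3/4 = 262.5
  black: 350 × 1/4 = 87.5
χ² = Σ (O − E)² / E
  agouti: (265 − 262.5)² / 262.5 = 0.0238
  black: (85 − 87.5)² / 87.5 = 0.0714
χ² = 0.0238 + 0.0714 = 0.0952 ≈ 0.095
Degrees of freedom = 2 − 1 = 1; critical value at α = 0.1 is 2.706.
Since 0.095 < 2.706, we fail to reject the null hypothesis — the data are consistent with the 3:1 ratio.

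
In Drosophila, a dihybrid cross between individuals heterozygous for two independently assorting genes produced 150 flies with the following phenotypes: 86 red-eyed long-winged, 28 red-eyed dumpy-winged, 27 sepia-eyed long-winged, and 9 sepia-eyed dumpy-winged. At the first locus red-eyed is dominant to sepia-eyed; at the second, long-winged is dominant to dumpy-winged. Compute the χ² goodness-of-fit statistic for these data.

A dihybrid F₂ with independent assortment and complete dominance at both loci gives a 9:3:3:1 phenotypic ratio.
The 9:3:3:1 ratio has 16 parts, so with N = 150 the expected counts are:
  red-eyed long-winged: 150 × 9/16 = 84.375
  red-eyed dumpy-winged: 150 × 3/16 = 28.125
  sepia-eyed long-winged: 150 × 3/16 = 28.125
  sepia-eyed dumpy-winged: 150 × 1/16 = 9.375
χ² = Σ (O − E)² / E
  red-eyed long-winged: (86 − 84.375)² / 84.375 = 0.0313
  red-eyed dumpy-winged: (28 − 28.125)² / 28.125 = 0.0006
  sepia-eyed long-winged: (27 − 28.125)² / 28.125 = 0.0450
  sepia-eyed dumpy-winged: (9 − 9.375)² / 9.375 = 0.0150
χ² = 0.0313 + 0.0006 + 0.0450 + 0.0150 = 0.0919 ≈ 0.092

0.092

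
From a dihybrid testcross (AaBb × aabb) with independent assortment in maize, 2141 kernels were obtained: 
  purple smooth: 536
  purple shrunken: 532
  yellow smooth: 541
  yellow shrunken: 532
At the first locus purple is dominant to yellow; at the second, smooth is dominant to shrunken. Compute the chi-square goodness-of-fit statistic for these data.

A dihybrid testcross with independent assortment gives a 1:1:1:1 ratio.
The 1:1:1:1 ratio has 4 parts, so with N = 2141 the expected counts are:
  purple smooth: 2141 × 1/4 = 535.25
  purple shrunken: 2141 × 1/4 = 535.25
  yellow smooth: 2141 × 1/4 = 535.25
  yellow shrunken: 2141 × 1/4 = 535.25
χ² = Σ (O − E)² / E
  purple smooth: (536 − 535.25)² / 535.25 = 0.0011
  purple shrunken: (532 − 535.25)² / 535.25 = 0.0197
  yellow smooth: (541 − 535.25)² / 535.25 = 0.0618
  yellow shrunken: (532 − 535.25)² / 535.25 = 0.0197
χ² = 0.0011 + 0.0197 + 0.0618 + 0.0197 = 0.1023 ≈ 0.102

0.102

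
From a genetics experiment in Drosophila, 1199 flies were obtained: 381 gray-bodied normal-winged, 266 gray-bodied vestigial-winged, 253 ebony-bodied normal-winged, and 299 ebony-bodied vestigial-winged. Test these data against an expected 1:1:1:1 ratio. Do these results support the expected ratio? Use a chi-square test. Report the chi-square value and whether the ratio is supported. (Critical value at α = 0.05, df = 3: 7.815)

33.117; not consistent

Under the 1:1:1:1 hypothesis (Σ ratio = 4, N = 1199):
  gray-bodied normal-winged: 1199 × 1/4 = 299.75
  gray-bodied vestigial-winged: 1199 × 1/4 = 299.75
  ebony-bodied normal-winged: 1199 × 1/4 = 299.75
  ebony-bodied vestigial-winged: 1199 × 1/4 = 299.75
χ² = Σ (O − E)² / E
  gray-bodied normal-winged: (381 − 299.75)² / 299.75 = 22.0236
  gray-bodied vestigial-winged: (266 − 299.75)² / 299.75 = 3.8000
  ebony-bodied normal-winged: (253 − 299.75)² / 299.75 = 7.2913
  ebony-bodied vestigial-winged: (299 − 299.75)² / 299.75 = 0.0019
χ² = 22.0236 + 3.8000 + 7.2913 + 0.0019 = 33.1168 ≈ 33.117
Degrees of freedom = 4 − 1 = 3; critical value at α = 0.05 is 7.815.
Since 33.117 > 7.815, we reject the null hypothesis — the data do not fit the 1:1:1:1 ratio.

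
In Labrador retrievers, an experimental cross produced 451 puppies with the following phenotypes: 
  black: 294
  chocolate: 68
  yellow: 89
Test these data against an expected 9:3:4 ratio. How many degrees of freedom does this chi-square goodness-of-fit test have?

A goodness-of-fit test with 3 phenotype classes has df = 3 − 1 = 2.

2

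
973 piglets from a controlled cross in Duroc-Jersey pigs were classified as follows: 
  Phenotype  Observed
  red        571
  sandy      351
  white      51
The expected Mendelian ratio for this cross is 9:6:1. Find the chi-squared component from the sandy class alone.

0.528

Expected counts for N = 973 under a 9:6:1 ratio (total parts = 16):
  red: 973 × 9/16 = 547.3125
  sandy: 973 × 6/16 = 364.875
  white: 973 × 1/16 = 60.8125
Contribution of sandy: (351 − 364.875)² / 364.875 = 0.5276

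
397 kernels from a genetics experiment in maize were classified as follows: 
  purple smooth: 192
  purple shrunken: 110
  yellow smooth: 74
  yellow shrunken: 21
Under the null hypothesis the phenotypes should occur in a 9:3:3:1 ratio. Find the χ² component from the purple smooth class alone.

4.391

The 9:3:3:1 ratio has 16 parts, so with N = 397 the expected counts are:
  purple smooth: 397 × 9/16 = 223.3125
  purple shrunken: 397 × 3/16 = 74.4375
  yellow smooth: 397 × 3/16 = 74.4375
  yellow shrunken: 397 × 1/16 = 24.8125
Contribution of purple smooth: (192 − 223.3125)² / 223.3125 = 4.3906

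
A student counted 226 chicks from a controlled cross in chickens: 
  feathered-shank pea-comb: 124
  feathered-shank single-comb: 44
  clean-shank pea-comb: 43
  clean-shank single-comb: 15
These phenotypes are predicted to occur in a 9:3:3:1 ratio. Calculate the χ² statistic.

0.203

Total ratio parts = 16. Expected numbers out of 226:
  feathered-shank pea-comb: 226 × 9/16 = 127.125
  feathered-shank single-comb: 226 × 3/16 = 42.375
  clean-shank pea-comb: 226 × 3/16 = 42.375
  clean-shank single-comb: 226 × 1/16 = 14.125
χ² = Σ (O − E)² / E
  feathered-shank pea-comb: (124 − 127.125)² / 127.125 = 0.0768
  feathered-shank single-comb: (44 − 42.375)² / 42.375 = 0.0623
  clean-shank pea-comb: (43 − 42.375)² / 42.375 = 0.0092
  clean-shank single-comb: (15 − 14.125)² / 14.125 = 0.0542
χ² = 0.0768 + 0.0623 + 0.0092 + 0.0542 = 0.2025 ≈ 0.203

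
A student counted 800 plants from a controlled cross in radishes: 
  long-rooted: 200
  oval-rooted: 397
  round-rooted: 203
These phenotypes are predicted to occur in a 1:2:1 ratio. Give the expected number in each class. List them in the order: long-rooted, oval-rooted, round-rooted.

The 1:2:1 ratio has 4 parts, so with N = 800 the expected counts are:
  long-rooted: 800 × 1/4 = 200
  oval-rooted: 800 × 2/4 = 400
  round-rooted: 800 × 1/4 = 200

200, 400, 200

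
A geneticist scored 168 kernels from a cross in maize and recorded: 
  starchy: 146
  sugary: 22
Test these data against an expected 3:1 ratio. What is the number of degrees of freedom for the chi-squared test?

A goodness-of-fit test with 2 phenotype classes has df = 2 − 1 = 1.

1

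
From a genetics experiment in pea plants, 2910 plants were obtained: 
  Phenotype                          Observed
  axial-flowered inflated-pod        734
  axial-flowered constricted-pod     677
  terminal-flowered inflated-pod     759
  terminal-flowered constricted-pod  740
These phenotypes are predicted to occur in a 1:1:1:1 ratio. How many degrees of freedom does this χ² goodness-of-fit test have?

A goodness-of-fit test with 4 phenotype classes has df = 4 − 1 = 3.

3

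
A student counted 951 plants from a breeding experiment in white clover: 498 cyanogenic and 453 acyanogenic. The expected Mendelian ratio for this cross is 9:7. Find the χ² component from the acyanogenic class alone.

3.279

Under the 9:7 hypothesis (Σ ratio = 16, N = 951):
  cyanogenic: 951 × 9/16 = 534.9375
  acyanogenic: 951 × 7/16 = 416.0625
Contribution of acyanogenic: (453 − 416.0625)² / 416.0625 = 3.2793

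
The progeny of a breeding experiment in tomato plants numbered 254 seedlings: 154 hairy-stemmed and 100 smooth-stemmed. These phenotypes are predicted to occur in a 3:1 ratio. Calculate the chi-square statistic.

27.974

Under the 3:1 hypothesis (Σ ratio = 4, N = 254):
  hairy-stemmed: 254 × 3/4 = 190.5
  smooth-stemmed: 254 × 1/4 = 63.5
χ² = Σ (O − E)² / E
  hairy-stemmed: (154 − 190.5)² / 190.5 = 6.9934
  smooth-stemmed: (100 − 63.5)² / 63.5 = 20.9803
χ² = 6.9934 + 20.9803 = 27.9737 ≈ 27.974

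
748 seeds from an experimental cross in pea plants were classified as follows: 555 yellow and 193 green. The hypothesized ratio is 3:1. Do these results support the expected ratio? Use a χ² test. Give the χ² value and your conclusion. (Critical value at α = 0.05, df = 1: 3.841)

0.257; consistent

The 3:1 ratio has 4 parts, so with N = 748 the expected counts are:
  yellow: 748 × 3/4 = 561
  green: 748 × 1/4 = 187
χ² = Σ (O − E)² / E
  yellow: (555 − 561)² / 561 = 0.0642
  green: (193 − 187)² / 187 = 0.1925
χ² = 0.0642 + 0.1925 = 0.2567 ≈ 0.257
Degrees of freedom = 2 − 1 = 1; critical value at α = 0.05 is 3.841.
Since 0.257 < 3.841, we fail to reject the null hypothesis — the data are consistent with the 3:1 ratio.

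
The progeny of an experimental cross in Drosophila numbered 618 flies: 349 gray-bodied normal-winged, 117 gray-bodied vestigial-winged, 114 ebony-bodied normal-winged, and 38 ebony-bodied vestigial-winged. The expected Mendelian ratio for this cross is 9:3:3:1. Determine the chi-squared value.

The 9:3:3:1 ratio has 16 parts, so with N = 618 the expected counts are:
  gray-bodied normal-winged: 618 × 9/16 = 347.625
  gray-bodied vestigial-winged: 618 × 3/16 = 115.875
  ebony-bodied normal-winged: 618 × 3/16 = 115.875
  ebony-bodied vestigial-winged: 618 × 1/16 = 38.625
χ² = Σ (O − E)² / E
  gray-bodied normal-winged: (349 − 347.625)² / 347.625 = 0.0054
  gray-bodied vestigial-winged: (117 − 115.875)² / 115.875 = 0.0109
  ebony-bodied normal-winged: (114 − 115.875)² / 115.875 = 0.0303
  ebony-bodied vestigial-winged: (38 − 38.625)² / 38.625 = 0.0101
χ² = 0.0054 + 0.0109 + 0.0303 + 0.0101 = 0.0567 ≈ 0.057

0.057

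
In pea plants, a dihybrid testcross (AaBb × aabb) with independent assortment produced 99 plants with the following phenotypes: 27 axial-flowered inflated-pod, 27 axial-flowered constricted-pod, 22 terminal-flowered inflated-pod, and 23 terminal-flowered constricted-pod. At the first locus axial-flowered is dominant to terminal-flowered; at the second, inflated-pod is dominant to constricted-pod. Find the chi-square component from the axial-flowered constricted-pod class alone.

A dihybrid testcross with independent assortment gives a 1:1:1:1 ratio.
Expected counts for N = 99 under a 1:1:1:1 ratio (total parts = 4):
  axial-flowered inflated-pod: 99 × 1/4 = 24.75
  axial-flowered constricted-pod: 99 × 1/4 = 24.75
  terminal-flowered inflated-pod: 99 × 1/4 = 24.75
  terminal-flowered constricted-pod: 99 × 1/4 = 24.75
Contribution of axial-flowered constricted-pod: (27 − 24.75)² / 24.75 = 0.2045

0.205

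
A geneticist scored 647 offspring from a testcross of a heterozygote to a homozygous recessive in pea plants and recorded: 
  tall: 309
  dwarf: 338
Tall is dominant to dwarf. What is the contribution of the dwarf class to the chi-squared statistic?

0.650

A testcross of a heterozygote (Aa × aa) gives a 1:1 phenotypic ratio.
Under the 1:1 hypothesis (Σ ratio = 2, N = 647):
  tall: 647 × 1/2 = 323.5
  dwarf: 647 × 1/2 = 323.5
Contribution of dwarf: (338 − 323.5)² / 323.5 = 0.6499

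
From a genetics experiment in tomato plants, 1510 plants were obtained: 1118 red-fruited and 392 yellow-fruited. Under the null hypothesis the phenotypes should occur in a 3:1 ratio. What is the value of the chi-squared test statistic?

0.743

Total ratio parts = 4. Expected numbers out of 1510:
  red-fruited: 1510 × 3/4 = 1132.5
  yellow-fruited: 1510 × 1/4 = 377.5
χ² = Σ (O − E)² / E
  red-fruited: (1118 − 1132.5)² / 1132.5 = 0.1857
  yellow-fruited: (392 − 377.5)² / 377.5 = 0.5570
χ² = 0.1857 + 0.5570 = 0.7427 ≈ 0.743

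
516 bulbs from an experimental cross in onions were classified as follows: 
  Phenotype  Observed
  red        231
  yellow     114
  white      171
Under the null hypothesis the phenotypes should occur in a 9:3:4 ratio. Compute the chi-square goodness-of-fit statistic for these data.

Under the 9:3:4 hypothesis (Σ ratio = 16, N = 516):
  red: 516 × 9/16 = 290.25
  yellow: 516 × 3/16 = 96.75
  white: 516 × 4/16 = 129
χ² = Σ (O − E)² / E
  red: (231 − 290.25)² / 290.25 = 12.0950
  yellow: (114 − 96.75)² / 96.75 = 3.0756
  white: (171 − 129)² / 129 = 13.6744
χ² = 12.0950 + 3.0756 + 13.6744 = 28.845

28.845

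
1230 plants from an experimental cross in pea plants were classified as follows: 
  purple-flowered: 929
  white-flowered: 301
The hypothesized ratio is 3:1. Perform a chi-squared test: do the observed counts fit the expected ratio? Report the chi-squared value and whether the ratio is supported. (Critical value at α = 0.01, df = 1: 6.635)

0.183; consistent

Expected counts for N = 1230 under a 3:1 ratio (total parts = 4):
  purple-flowered: 1230 × 3/4 = 922.5
  white-flowered: 1230 × 1/4 = 307.5
χ² = Σ (O − E)² / E
  purple-flowered: (929 − 922.5)² / 922.5 = 0.0458
  white-flowered: (301 − 307.5)² / 307.5 = 0.1374
χ² = 0.0458 + 0.1374 = 0.1832 ≈ 0.183
Degrees of freedom = 2 − 1 = 1; critical value at α = 0.01 is 6.635.
Since 0.183 < 6.635, we fail to reject the null hypothesis — the data are consistent with the 3:1 ratio.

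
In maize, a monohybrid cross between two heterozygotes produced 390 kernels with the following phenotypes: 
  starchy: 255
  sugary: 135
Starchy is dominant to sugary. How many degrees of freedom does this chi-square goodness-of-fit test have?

For a monohybrid cross between heterozygotes with complete dominance, the expected phenotypic ratio is 3:1.
A goodness-of-fit test with 2 phenotype classes has df = 2 − 1 = 1.

1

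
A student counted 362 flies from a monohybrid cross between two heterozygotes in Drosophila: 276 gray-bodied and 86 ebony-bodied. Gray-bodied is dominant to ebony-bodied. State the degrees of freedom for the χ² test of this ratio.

1

For a monohybrid cross between heterozygotes with complete dominance, the expected phenotypic ratio is 3:1.
A goodness-of-fit test with 2 phenotype classes has df = 2 − 1 = 1.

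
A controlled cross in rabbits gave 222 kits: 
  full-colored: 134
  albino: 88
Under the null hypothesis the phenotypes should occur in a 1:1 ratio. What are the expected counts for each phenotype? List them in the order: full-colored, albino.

Total ratio parts = 2. Expected numbers out of 222:
  full-colored: 222 × 1/2 = 111
  albino: 222 × 1/2 = 111

111, 111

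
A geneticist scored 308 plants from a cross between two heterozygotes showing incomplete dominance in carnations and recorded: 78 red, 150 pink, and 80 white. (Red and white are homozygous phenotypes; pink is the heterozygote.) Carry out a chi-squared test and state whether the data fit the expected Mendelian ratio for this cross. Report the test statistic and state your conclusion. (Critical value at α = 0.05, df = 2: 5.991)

0.234; consistent

With incomplete dominance, a heterozygote × heterozygote cross gives a 1:2:1 phenotypic ratio.
Total ratio parts = 4. Expected numbers out of 308:
  red: 308 × 1/4 = 77
  pink: 308 × 2/4 = 154
  white: 308 × 1/4 = 77
χ² = Σ (O − E)² / E
  red: (78 − 77)² / 77 = 0.0130
  pink: (150 − 154)² / 154 = 0.1039
  white: (80 − 77)² / 77 = 0.1169
χ² = 0.0130 + 0.1039 + 0.1169 = 0.2338 ≈ 0.234
Degrees of freedom = 3 − 1 = 2; critical value at α = 0.05 is 5.991.
Since 0.234 < 5.991, we fail to reject the null hypothesis — the data are consistent with the 1:2:1 ratio.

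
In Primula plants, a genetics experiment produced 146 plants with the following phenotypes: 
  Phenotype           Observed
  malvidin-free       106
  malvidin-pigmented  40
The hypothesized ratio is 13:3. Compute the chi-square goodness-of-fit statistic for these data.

Expected counts for N = 146 under a 13:3 ratio (total parts = 16):
  malvidin-free: 146 × 13/16 = 118.625
  malvidin-pigmented: 146 × 3/16 = 27.375
χ² = Σ (O − E)² / E
  malvidin-free: (106 − 118.625)² / 118.625 = 1.3437
  malvidin-pigmented: (40 − 27.375)² / 27.375 = 5.8225
χ² = 1.3437 + 5.8225 = 7.1662 ≈ 7.166

7.166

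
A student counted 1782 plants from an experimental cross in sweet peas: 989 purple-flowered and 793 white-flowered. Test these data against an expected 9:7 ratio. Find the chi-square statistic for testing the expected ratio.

0.408

Expected counts for N = 1782 under a 9:7 ratio (total parts = 16):
  purple-flowered: 1782 × 9/16 = 1002.375
  white-flowered: 1782 × 7/16 = 779.625
χ² = Σ (O − E)² / E
  purple-flowered: (989 − 1002.375)² / 1002.375 = 0.1785
  white-flowered: (793 − 779.625)² / 779.625 = 0.2295
χ² = 0.1785 + 0.2295 = 0.408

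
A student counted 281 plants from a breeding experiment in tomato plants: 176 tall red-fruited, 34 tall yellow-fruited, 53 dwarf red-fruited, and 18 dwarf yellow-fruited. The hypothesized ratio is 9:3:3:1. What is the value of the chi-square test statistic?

Under the 9:3:3:1 hypothesis (Σ ratio = 16, N = 281):
  tall red-fruited: 281 × 9/16 = 158.0625
  tall yellow-fruited: 281 × 3/16 = 52.6875
  dwarf red-fruited: 281 × 3/16 = 52.6875
  dwarf yellow-fruited: 281 × 1/16 = 17.5625
χ² = Σ (O − E)² / E
  tall red-fruited: (176 − 158.0625)² / 158.0625 = 2.0356
  tall yellow-fruited: (34 − 52.6875)² / 52.6875 = 6.6282
  dwarf red-fruited: (53 − 52.6875)² / 52.6875 = 0.0019
  dwarf yellow-fruited: (18 − 17.5625)² / 17.5625 = 0.0109
χ² = 2.0356 + 6.6282 + 0.0019 + 0.0109 = 8.6766 ≈ 8.677

8.677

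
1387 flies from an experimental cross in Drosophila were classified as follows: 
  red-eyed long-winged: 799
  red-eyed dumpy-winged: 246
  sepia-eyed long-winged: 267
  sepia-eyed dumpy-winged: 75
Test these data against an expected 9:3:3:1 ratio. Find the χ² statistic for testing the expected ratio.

Total ratio parts = 16. Expected numbers out of 1387:
  red-eyed long-winged: 1387 × 9/16 = 780.1875
  red-eyed dumpy-winged: 1387 × 3/16 = 260.0625
  sepia-eyed long-winged: 1387 × 3/16 = 260.0625
  sepia-eyed dumpy-winged: 1387 × 1/16 = 86.6875
χ² = Σ (O − E)² / E
  red-eyed long-winged: (799 − 780.1875)² / 780.1875 = 0.4536
  red-eyed dumpy-winged: (246 − 260.0625)² / 260.0625 = 0.7604
  sepia-eyed long-winged: (267 − 260.0625)² / 260.0625 = 0.1851
  sepia-eyed dumpy-winged: (75 − 86.6875)² / 86.6875 = 1.5757
χ² = 0.4536 + 0.7604 + 0.1851 + 1.5757 = 2.9748 ≈ 2.975

2.975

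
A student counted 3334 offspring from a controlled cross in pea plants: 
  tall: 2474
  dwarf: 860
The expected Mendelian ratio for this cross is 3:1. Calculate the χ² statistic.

1.123

The 3:1 ratio has 4 parts, so with N = 3334 the expected counts are:
  tall: 3334 × 3/4 = 2500.5
  dwarf: 3334 × 1/4 = 833.5
χ² = Σ (O − E)² / E
  tall: (2474 − 2500.5)² / 2500.5 = 0.2808
  dwarf: (860 − 833.5)² / 833.5 = 0.8425
χ² = 0.2808 + 0.8425 = 1.1233 ≈ 1.123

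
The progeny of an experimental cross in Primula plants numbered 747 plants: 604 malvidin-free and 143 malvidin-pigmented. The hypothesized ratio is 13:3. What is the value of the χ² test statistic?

0.076

Total ratio parts = 16. Expected numbers out of 747:
  malvidin-free: 747 × 13/16 = 606.9375
  malvidin-pigmented: 747 × 3/16 = 140.0625
χ² = Σ (O − E)² / E
  malvidin-free: (604 − 606.9375)² / 606.9375 = 0.0142
  malvidin-pigmented: (143 − 140.0625)² / 140.0625 = 0.0616
χ² = 0.0142 + 0.0616 = 0.0758 ≈ 0.076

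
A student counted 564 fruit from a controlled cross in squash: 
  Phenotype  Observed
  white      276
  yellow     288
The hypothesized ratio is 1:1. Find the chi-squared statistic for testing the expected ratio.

Under the 1:1 hypothesis (Σ ratio = 2, N = 564):
  white: 564 × 1/2 = 282
  yellow: 564 × 1/2 = 282
χ² = Σ (O − E)² / E
  white: (276 − 282)² / 282 = 0.1277
  yellow: (288 − 282)² / 282 = 0.1277
χ² = 0.1277 + 0.1277 = 0.2554 ≈ 0.255

0.255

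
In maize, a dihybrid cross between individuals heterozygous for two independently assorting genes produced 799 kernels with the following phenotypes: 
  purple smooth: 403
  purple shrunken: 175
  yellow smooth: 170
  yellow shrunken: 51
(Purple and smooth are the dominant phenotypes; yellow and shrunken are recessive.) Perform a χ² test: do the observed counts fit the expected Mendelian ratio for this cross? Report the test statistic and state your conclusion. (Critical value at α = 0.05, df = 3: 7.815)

A dihybrid F₂ with independent assortment and complete dominance at both loci gives a 9:3:3:1 phenotypic ratio.
Total ratio parts = 16. Expected numbers out of 799:
  purple smooth: 799 × 9/16 = 449.4375
  purple shrunken: 799 × 3/16 = 149.8125
  yellow smooth: 799 × 3/16 = 149.8125
  yellow shrunken: 799 × 1/16 = 49.9375
χ² = Σ (O − E)² / E
  purple smooth: (403 − 449.4375)² / 449.4375 = 4.7981
  purple shrunken: (175 − 149.8125)² / 149.8125 = 4.2347
  yellow smooth: (170 − 149.8125)² / 149.8125 = 2.7203
  yellow shrunken: (51 − 49.9375)² / 49.9375 = 0.0226
χ² = 4.7981 + 4.2347 + 2.7203 + 0.0226 = 11.7757 ≈ 11.776
Degrees of freedom = 4 − 1 = 3; critical value at α = 0.05 is 7.815.
Since 11.776 > 7.815, we reject the null hypothesis — the data do not fit the 9:3:3:1 ratio.

11.776; not consistent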